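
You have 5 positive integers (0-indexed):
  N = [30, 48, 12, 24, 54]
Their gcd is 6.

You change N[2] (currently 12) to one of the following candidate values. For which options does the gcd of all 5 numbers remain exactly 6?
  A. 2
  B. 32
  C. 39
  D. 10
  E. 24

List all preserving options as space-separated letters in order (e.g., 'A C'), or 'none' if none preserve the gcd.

Answer: E

Derivation:
Old gcd = 6; gcd of others (without N[2]) = 6
New gcd for candidate v: gcd(6, v). Preserves old gcd iff gcd(6, v) = 6.
  Option A: v=2, gcd(6,2)=2 -> changes
  Option B: v=32, gcd(6,32)=2 -> changes
  Option C: v=39, gcd(6,39)=3 -> changes
  Option D: v=10, gcd(6,10)=2 -> changes
  Option E: v=24, gcd(6,24)=6 -> preserves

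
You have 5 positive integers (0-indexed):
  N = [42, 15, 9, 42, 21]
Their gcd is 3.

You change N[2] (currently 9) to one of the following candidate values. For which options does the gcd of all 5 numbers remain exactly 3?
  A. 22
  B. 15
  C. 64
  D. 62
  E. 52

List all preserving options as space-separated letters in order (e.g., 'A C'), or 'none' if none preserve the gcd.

Old gcd = 3; gcd of others (without N[2]) = 3
New gcd for candidate v: gcd(3, v). Preserves old gcd iff gcd(3, v) = 3.
  Option A: v=22, gcd(3,22)=1 -> changes
  Option B: v=15, gcd(3,15)=3 -> preserves
  Option C: v=64, gcd(3,64)=1 -> changes
  Option D: v=62, gcd(3,62)=1 -> changes
  Option E: v=52, gcd(3,52)=1 -> changes

Answer: B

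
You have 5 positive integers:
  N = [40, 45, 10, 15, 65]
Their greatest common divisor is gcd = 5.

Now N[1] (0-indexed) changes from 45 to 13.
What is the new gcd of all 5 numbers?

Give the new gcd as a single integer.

Answer: 1

Derivation:
Numbers: [40, 45, 10, 15, 65], gcd = 5
Change: index 1, 45 -> 13
gcd of the OTHER numbers (without index 1): gcd([40, 10, 15, 65]) = 5
New gcd = gcd(g_others, new_val) = gcd(5, 13) = 1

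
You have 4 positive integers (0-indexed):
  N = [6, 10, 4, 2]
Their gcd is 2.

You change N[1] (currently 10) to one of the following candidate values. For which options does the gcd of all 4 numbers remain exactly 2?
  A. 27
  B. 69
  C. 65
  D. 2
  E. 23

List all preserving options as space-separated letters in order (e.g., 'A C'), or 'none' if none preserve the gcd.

Old gcd = 2; gcd of others (without N[1]) = 2
New gcd for candidate v: gcd(2, v). Preserves old gcd iff gcd(2, v) = 2.
  Option A: v=27, gcd(2,27)=1 -> changes
  Option B: v=69, gcd(2,69)=1 -> changes
  Option C: v=65, gcd(2,65)=1 -> changes
  Option D: v=2, gcd(2,2)=2 -> preserves
  Option E: v=23, gcd(2,23)=1 -> changes

Answer: D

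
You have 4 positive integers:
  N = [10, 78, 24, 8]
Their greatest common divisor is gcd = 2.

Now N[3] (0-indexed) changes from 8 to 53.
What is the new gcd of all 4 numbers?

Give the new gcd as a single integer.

Answer: 1

Derivation:
Numbers: [10, 78, 24, 8], gcd = 2
Change: index 3, 8 -> 53
gcd of the OTHER numbers (without index 3): gcd([10, 78, 24]) = 2
New gcd = gcd(g_others, new_val) = gcd(2, 53) = 1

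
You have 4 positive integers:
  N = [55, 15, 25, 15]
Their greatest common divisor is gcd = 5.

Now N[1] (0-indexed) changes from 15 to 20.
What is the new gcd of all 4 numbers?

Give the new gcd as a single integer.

Answer: 5

Derivation:
Numbers: [55, 15, 25, 15], gcd = 5
Change: index 1, 15 -> 20
gcd of the OTHER numbers (without index 1): gcd([55, 25, 15]) = 5
New gcd = gcd(g_others, new_val) = gcd(5, 20) = 5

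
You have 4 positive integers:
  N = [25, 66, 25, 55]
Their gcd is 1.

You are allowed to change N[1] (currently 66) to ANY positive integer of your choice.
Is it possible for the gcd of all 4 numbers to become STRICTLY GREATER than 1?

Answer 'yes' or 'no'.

Current gcd = 1
gcd of all OTHER numbers (without N[1]=66): gcd([25, 25, 55]) = 5
The new gcd after any change is gcd(5, new_value).
This can be at most 5.
Since 5 > old gcd 1, the gcd CAN increase (e.g., set N[1] = 5).

Answer: yes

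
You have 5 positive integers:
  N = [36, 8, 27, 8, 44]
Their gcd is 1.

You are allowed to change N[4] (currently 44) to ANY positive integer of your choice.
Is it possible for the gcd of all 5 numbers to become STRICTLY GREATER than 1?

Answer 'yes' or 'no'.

Answer: no

Derivation:
Current gcd = 1
gcd of all OTHER numbers (without N[4]=44): gcd([36, 8, 27, 8]) = 1
The new gcd after any change is gcd(1, new_value).
This can be at most 1.
Since 1 = old gcd 1, the gcd can only stay the same or decrease.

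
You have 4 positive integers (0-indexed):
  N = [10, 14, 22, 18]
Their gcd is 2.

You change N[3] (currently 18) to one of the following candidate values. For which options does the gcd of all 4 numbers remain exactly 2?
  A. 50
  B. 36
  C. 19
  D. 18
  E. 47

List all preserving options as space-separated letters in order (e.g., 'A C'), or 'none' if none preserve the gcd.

Old gcd = 2; gcd of others (without N[3]) = 2
New gcd for candidate v: gcd(2, v). Preserves old gcd iff gcd(2, v) = 2.
  Option A: v=50, gcd(2,50)=2 -> preserves
  Option B: v=36, gcd(2,36)=2 -> preserves
  Option C: v=19, gcd(2,19)=1 -> changes
  Option D: v=18, gcd(2,18)=2 -> preserves
  Option E: v=47, gcd(2,47)=1 -> changes

Answer: A B D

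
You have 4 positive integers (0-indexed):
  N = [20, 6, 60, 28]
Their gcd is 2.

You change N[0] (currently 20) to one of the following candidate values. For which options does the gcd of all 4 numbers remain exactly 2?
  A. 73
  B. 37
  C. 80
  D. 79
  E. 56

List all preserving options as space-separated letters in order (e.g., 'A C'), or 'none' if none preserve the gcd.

Answer: C E

Derivation:
Old gcd = 2; gcd of others (without N[0]) = 2
New gcd for candidate v: gcd(2, v). Preserves old gcd iff gcd(2, v) = 2.
  Option A: v=73, gcd(2,73)=1 -> changes
  Option B: v=37, gcd(2,37)=1 -> changes
  Option C: v=80, gcd(2,80)=2 -> preserves
  Option D: v=79, gcd(2,79)=1 -> changes
  Option E: v=56, gcd(2,56)=2 -> preserves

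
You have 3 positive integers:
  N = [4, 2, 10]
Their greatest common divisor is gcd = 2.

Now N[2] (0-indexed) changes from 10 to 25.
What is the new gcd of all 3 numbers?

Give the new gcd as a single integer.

Answer: 1

Derivation:
Numbers: [4, 2, 10], gcd = 2
Change: index 2, 10 -> 25
gcd of the OTHER numbers (without index 2): gcd([4, 2]) = 2
New gcd = gcd(g_others, new_val) = gcd(2, 25) = 1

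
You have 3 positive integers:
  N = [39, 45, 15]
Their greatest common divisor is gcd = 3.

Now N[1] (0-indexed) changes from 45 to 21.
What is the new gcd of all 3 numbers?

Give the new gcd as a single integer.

Answer: 3

Derivation:
Numbers: [39, 45, 15], gcd = 3
Change: index 1, 45 -> 21
gcd of the OTHER numbers (without index 1): gcd([39, 15]) = 3
New gcd = gcd(g_others, new_val) = gcd(3, 21) = 3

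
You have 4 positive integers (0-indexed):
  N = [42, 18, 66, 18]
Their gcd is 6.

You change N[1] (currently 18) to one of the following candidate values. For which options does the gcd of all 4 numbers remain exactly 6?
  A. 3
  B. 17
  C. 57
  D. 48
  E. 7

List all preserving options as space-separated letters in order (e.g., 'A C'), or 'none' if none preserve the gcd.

Answer: D

Derivation:
Old gcd = 6; gcd of others (without N[1]) = 6
New gcd for candidate v: gcd(6, v). Preserves old gcd iff gcd(6, v) = 6.
  Option A: v=3, gcd(6,3)=3 -> changes
  Option B: v=17, gcd(6,17)=1 -> changes
  Option C: v=57, gcd(6,57)=3 -> changes
  Option D: v=48, gcd(6,48)=6 -> preserves
  Option E: v=7, gcd(6,7)=1 -> changes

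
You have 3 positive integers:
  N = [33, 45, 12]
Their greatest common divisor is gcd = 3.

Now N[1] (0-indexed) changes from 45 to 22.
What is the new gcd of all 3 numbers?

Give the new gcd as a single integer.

Answer: 1

Derivation:
Numbers: [33, 45, 12], gcd = 3
Change: index 1, 45 -> 22
gcd of the OTHER numbers (without index 1): gcd([33, 12]) = 3
New gcd = gcd(g_others, new_val) = gcd(3, 22) = 1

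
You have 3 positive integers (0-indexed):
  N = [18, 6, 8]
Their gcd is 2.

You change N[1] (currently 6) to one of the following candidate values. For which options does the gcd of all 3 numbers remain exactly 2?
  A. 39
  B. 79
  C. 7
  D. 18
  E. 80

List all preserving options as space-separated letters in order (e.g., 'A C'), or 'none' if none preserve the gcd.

Old gcd = 2; gcd of others (without N[1]) = 2
New gcd for candidate v: gcd(2, v). Preserves old gcd iff gcd(2, v) = 2.
  Option A: v=39, gcd(2,39)=1 -> changes
  Option B: v=79, gcd(2,79)=1 -> changes
  Option C: v=7, gcd(2,7)=1 -> changes
  Option D: v=18, gcd(2,18)=2 -> preserves
  Option E: v=80, gcd(2,80)=2 -> preserves

Answer: D E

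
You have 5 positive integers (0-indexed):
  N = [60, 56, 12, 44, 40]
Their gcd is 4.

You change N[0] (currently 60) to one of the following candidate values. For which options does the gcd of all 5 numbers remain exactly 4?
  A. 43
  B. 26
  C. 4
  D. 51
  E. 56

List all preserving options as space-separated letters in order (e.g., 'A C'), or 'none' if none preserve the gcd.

Answer: C E

Derivation:
Old gcd = 4; gcd of others (without N[0]) = 4
New gcd for candidate v: gcd(4, v). Preserves old gcd iff gcd(4, v) = 4.
  Option A: v=43, gcd(4,43)=1 -> changes
  Option B: v=26, gcd(4,26)=2 -> changes
  Option C: v=4, gcd(4,4)=4 -> preserves
  Option D: v=51, gcd(4,51)=1 -> changes
  Option E: v=56, gcd(4,56)=4 -> preserves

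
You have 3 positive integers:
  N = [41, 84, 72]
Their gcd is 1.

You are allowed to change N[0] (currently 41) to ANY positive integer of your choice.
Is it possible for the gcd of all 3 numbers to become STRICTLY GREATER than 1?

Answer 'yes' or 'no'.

Answer: yes

Derivation:
Current gcd = 1
gcd of all OTHER numbers (without N[0]=41): gcd([84, 72]) = 12
The new gcd after any change is gcd(12, new_value).
This can be at most 12.
Since 12 > old gcd 1, the gcd CAN increase (e.g., set N[0] = 12).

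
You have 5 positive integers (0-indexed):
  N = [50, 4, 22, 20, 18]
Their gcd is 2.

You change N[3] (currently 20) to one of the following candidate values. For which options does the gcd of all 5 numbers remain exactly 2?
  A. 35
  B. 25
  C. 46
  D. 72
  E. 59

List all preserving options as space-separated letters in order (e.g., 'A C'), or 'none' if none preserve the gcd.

Old gcd = 2; gcd of others (without N[3]) = 2
New gcd for candidate v: gcd(2, v). Preserves old gcd iff gcd(2, v) = 2.
  Option A: v=35, gcd(2,35)=1 -> changes
  Option B: v=25, gcd(2,25)=1 -> changes
  Option C: v=46, gcd(2,46)=2 -> preserves
  Option D: v=72, gcd(2,72)=2 -> preserves
  Option E: v=59, gcd(2,59)=1 -> changes

Answer: C D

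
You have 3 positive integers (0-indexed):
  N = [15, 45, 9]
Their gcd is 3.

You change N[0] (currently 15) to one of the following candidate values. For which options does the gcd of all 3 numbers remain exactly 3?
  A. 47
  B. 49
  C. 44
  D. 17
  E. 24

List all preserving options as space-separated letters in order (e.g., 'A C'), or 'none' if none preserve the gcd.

Answer: E

Derivation:
Old gcd = 3; gcd of others (without N[0]) = 9
New gcd for candidate v: gcd(9, v). Preserves old gcd iff gcd(9, v) = 3.
  Option A: v=47, gcd(9,47)=1 -> changes
  Option B: v=49, gcd(9,49)=1 -> changes
  Option C: v=44, gcd(9,44)=1 -> changes
  Option D: v=17, gcd(9,17)=1 -> changes
  Option E: v=24, gcd(9,24)=3 -> preserves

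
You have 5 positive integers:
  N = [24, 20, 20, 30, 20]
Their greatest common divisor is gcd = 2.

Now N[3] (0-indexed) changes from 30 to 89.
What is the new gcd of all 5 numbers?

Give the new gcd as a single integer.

Numbers: [24, 20, 20, 30, 20], gcd = 2
Change: index 3, 30 -> 89
gcd of the OTHER numbers (without index 3): gcd([24, 20, 20, 20]) = 4
New gcd = gcd(g_others, new_val) = gcd(4, 89) = 1

Answer: 1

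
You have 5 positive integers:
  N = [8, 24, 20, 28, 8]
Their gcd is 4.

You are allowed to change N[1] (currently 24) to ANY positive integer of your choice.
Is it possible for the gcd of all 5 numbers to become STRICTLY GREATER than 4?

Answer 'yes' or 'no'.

Answer: no

Derivation:
Current gcd = 4
gcd of all OTHER numbers (without N[1]=24): gcd([8, 20, 28, 8]) = 4
The new gcd after any change is gcd(4, new_value).
This can be at most 4.
Since 4 = old gcd 4, the gcd can only stay the same or decrease.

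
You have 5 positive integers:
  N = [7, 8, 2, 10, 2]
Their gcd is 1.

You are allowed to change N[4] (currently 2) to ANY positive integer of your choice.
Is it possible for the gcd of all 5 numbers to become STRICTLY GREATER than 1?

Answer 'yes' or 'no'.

Current gcd = 1
gcd of all OTHER numbers (without N[4]=2): gcd([7, 8, 2, 10]) = 1
The new gcd after any change is gcd(1, new_value).
This can be at most 1.
Since 1 = old gcd 1, the gcd can only stay the same or decrease.

Answer: no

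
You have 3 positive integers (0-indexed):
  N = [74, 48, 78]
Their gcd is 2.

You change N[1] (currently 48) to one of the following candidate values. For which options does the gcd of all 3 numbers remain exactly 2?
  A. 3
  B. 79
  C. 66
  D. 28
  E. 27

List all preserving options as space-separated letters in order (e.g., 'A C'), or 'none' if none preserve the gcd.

Old gcd = 2; gcd of others (without N[1]) = 2
New gcd for candidate v: gcd(2, v). Preserves old gcd iff gcd(2, v) = 2.
  Option A: v=3, gcd(2,3)=1 -> changes
  Option B: v=79, gcd(2,79)=1 -> changes
  Option C: v=66, gcd(2,66)=2 -> preserves
  Option D: v=28, gcd(2,28)=2 -> preserves
  Option E: v=27, gcd(2,27)=1 -> changes

Answer: C D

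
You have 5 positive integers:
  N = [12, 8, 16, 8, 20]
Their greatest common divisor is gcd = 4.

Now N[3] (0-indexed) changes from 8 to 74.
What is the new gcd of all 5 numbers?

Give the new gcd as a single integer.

Numbers: [12, 8, 16, 8, 20], gcd = 4
Change: index 3, 8 -> 74
gcd of the OTHER numbers (without index 3): gcd([12, 8, 16, 20]) = 4
New gcd = gcd(g_others, new_val) = gcd(4, 74) = 2

Answer: 2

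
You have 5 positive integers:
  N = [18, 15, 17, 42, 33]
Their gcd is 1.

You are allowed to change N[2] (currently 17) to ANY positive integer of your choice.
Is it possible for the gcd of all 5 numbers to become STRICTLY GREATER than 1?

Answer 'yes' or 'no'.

Current gcd = 1
gcd of all OTHER numbers (without N[2]=17): gcd([18, 15, 42, 33]) = 3
The new gcd after any change is gcd(3, new_value).
This can be at most 3.
Since 3 > old gcd 1, the gcd CAN increase (e.g., set N[2] = 3).

Answer: yes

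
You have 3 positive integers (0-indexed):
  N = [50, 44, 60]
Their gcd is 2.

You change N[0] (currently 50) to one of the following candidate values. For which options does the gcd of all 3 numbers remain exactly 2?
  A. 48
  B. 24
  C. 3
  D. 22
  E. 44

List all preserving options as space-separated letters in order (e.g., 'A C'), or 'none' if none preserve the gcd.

Answer: D

Derivation:
Old gcd = 2; gcd of others (without N[0]) = 4
New gcd for candidate v: gcd(4, v). Preserves old gcd iff gcd(4, v) = 2.
  Option A: v=48, gcd(4,48)=4 -> changes
  Option B: v=24, gcd(4,24)=4 -> changes
  Option C: v=3, gcd(4,3)=1 -> changes
  Option D: v=22, gcd(4,22)=2 -> preserves
  Option E: v=44, gcd(4,44)=4 -> changes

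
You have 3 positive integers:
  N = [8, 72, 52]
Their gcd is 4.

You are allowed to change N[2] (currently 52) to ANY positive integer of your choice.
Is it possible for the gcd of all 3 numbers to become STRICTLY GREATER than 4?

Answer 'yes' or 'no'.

Answer: yes

Derivation:
Current gcd = 4
gcd of all OTHER numbers (without N[2]=52): gcd([8, 72]) = 8
The new gcd after any change is gcd(8, new_value).
This can be at most 8.
Since 8 > old gcd 4, the gcd CAN increase (e.g., set N[2] = 8).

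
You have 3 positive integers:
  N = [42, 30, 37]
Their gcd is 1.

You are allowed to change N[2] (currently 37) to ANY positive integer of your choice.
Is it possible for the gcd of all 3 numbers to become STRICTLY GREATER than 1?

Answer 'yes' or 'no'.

Answer: yes

Derivation:
Current gcd = 1
gcd of all OTHER numbers (without N[2]=37): gcd([42, 30]) = 6
The new gcd after any change is gcd(6, new_value).
This can be at most 6.
Since 6 > old gcd 1, the gcd CAN increase (e.g., set N[2] = 6).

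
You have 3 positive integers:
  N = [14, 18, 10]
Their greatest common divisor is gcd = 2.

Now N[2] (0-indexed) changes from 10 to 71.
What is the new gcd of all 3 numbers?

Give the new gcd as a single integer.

Numbers: [14, 18, 10], gcd = 2
Change: index 2, 10 -> 71
gcd of the OTHER numbers (without index 2): gcd([14, 18]) = 2
New gcd = gcd(g_others, new_val) = gcd(2, 71) = 1

Answer: 1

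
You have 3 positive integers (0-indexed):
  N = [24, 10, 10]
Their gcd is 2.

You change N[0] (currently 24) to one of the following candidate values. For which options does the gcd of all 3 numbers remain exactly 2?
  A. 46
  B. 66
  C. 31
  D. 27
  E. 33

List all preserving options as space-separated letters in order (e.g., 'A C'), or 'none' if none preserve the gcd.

Answer: A B

Derivation:
Old gcd = 2; gcd of others (without N[0]) = 10
New gcd for candidate v: gcd(10, v). Preserves old gcd iff gcd(10, v) = 2.
  Option A: v=46, gcd(10,46)=2 -> preserves
  Option B: v=66, gcd(10,66)=2 -> preserves
  Option C: v=31, gcd(10,31)=1 -> changes
  Option D: v=27, gcd(10,27)=1 -> changes
  Option E: v=33, gcd(10,33)=1 -> changes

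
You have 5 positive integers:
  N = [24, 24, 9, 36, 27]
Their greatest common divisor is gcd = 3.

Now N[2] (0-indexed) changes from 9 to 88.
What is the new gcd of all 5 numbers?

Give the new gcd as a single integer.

Answer: 1

Derivation:
Numbers: [24, 24, 9, 36, 27], gcd = 3
Change: index 2, 9 -> 88
gcd of the OTHER numbers (without index 2): gcd([24, 24, 36, 27]) = 3
New gcd = gcd(g_others, new_val) = gcd(3, 88) = 1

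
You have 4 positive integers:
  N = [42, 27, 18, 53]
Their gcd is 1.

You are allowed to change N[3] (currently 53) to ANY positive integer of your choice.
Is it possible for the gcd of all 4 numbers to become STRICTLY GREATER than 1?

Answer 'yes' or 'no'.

Answer: yes

Derivation:
Current gcd = 1
gcd of all OTHER numbers (without N[3]=53): gcd([42, 27, 18]) = 3
The new gcd after any change is gcd(3, new_value).
This can be at most 3.
Since 3 > old gcd 1, the gcd CAN increase (e.g., set N[3] = 3).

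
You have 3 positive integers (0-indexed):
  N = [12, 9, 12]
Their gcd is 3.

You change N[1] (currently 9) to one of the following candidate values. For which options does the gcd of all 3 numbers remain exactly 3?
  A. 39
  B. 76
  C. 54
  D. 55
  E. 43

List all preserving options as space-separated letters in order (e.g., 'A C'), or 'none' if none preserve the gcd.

Old gcd = 3; gcd of others (without N[1]) = 12
New gcd for candidate v: gcd(12, v). Preserves old gcd iff gcd(12, v) = 3.
  Option A: v=39, gcd(12,39)=3 -> preserves
  Option B: v=76, gcd(12,76)=4 -> changes
  Option C: v=54, gcd(12,54)=6 -> changes
  Option D: v=55, gcd(12,55)=1 -> changes
  Option E: v=43, gcd(12,43)=1 -> changes

Answer: A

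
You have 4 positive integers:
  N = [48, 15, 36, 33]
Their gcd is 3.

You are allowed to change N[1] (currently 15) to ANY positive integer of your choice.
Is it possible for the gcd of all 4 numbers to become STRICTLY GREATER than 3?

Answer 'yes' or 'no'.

Answer: no

Derivation:
Current gcd = 3
gcd of all OTHER numbers (without N[1]=15): gcd([48, 36, 33]) = 3
The new gcd after any change is gcd(3, new_value).
This can be at most 3.
Since 3 = old gcd 3, the gcd can only stay the same or decrease.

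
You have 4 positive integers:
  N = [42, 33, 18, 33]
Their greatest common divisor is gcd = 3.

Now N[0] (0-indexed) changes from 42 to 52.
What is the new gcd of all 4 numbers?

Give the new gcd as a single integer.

Numbers: [42, 33, 18, 33], gcd = 3
Change: index 0, 42 -> 52
gcd of the OTHER numbers (without index 0): gcd([33, 18, 33]) = 3
New gcd = gcd(g_others, new_val) = gcd(3, 52) = 1

Answer: 1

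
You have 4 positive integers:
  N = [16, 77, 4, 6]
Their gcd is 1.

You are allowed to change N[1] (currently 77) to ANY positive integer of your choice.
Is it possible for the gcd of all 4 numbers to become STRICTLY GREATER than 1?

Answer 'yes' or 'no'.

Answer: yes

Derivation:
Current gcd = 1
gcd of all OTHER numbers (without N[1]=77): gcd([16, 4, 6]) = 2
The new gcd after any change is gcd(2, new_value).
This can be at most 2.
Since 2 > old gcd 1, the gcd CAN increase (e.g., set N[1] = 2).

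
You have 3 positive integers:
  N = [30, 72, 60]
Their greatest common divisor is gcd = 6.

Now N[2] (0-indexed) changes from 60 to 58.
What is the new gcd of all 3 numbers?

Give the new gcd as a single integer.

Numbers: [30, 72, 60], gcd = 6
Change: index 2, 60 -> 58
gcd of the OTHER numbers (without index 2): gcd([30, 72]) = 6
New gcd = gcd(g_others, new_val) = gcd(6, 58) = 2

Answer: 2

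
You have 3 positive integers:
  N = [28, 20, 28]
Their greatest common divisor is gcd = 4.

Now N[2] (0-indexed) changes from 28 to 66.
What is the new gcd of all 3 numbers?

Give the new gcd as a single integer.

Numbers: [28, 20, 28], gcd = 4
Change: index 2, 28 -> 66
gcd of the OTHER numbers (without index 2): gcd([28, 20]) = 4
New gcd = gcd(g_others, new_val) = gcd(4, 66) = 2

Answer: 2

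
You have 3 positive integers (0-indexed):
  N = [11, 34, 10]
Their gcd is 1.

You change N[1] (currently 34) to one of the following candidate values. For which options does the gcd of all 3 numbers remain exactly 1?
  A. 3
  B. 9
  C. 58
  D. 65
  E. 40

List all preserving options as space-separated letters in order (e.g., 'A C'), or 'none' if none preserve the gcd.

Old gcd = 1; gcd of others (without N[1]) = 1
New gcd for candidate v: gcd(1, v). Preserves old gcd iff gcd(1, v) = 1.
  Option A: v=3, gcd(1,3)=1 -> preserves
  Option B: v=9, gcd(1,9)=1 -> preserves
  Option C: v=58, gcd(1,58)=1 -> preserves
  Option D: v=65, gcd(1,65)=1 -> preserves
  Option E: v=40, gcd(1,40)=1 -> preserves

Answer: A B C D E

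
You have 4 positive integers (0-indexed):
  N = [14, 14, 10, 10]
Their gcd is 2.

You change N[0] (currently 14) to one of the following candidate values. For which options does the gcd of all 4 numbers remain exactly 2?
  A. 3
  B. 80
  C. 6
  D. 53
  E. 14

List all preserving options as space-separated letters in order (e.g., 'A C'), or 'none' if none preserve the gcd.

Old gcd = 2; gcd of others (without N[0]) = 2
New gcd for candidate v: gcd(2, v). Preserves old gcd iff gcd(2, v) = 2.
  Option A: v=3, gcd(2,3)=1 -> changes
  Option B: v=80, gcd(2,80)=2 -> preserves
  Option C: v=6, gcd(2,6)=2 -> preserves
  Option D: v=53, gcd(2,53)=1 -> changes
  Option E: v=14, gcd(2,14)=2 -> preserves

Answer: B C E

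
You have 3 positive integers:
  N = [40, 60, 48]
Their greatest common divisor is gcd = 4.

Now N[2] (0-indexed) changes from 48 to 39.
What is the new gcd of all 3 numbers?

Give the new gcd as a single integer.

Answer: 1

Derivation:
Numbers: [40, 60, 48], gcd = 4
Change: index 2, 48 -> 39
gcd of the OTHER numbers (without index 2): gcd([40, 60]) = 20
New gcd = gcd(g_others, new_val) = gcd(20, 39) = 1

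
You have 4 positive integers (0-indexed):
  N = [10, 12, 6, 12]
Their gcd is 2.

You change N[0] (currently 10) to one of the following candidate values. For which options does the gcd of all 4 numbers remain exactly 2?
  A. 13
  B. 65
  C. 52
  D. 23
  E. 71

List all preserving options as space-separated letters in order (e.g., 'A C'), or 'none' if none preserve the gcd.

Old gcd = 2; gcd of others (without N[0]) = 6
New gcd for candidate v: gcd(6, v). Preserves old gcd iff gcd(6, v) = 2.
  Option A: v=13, gcd(6,13)=1 -> changes
  Option B: v=65, gcd(6,65)=1 -> changes
  Option C: v=52, gcd(6,52)=2 -> preserves
  Option D: v=23, gcd(6,23)=1 -> changes
  Option E: v=71, gcd(6,71)=1 -> changes

Answer: C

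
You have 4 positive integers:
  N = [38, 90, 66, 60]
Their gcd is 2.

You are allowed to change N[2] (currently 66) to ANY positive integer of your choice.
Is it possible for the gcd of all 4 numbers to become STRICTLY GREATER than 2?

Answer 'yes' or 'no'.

Answer: no

Derivation:
Current gcd = 2
gcd of all OTHER numbers (without N[2]=66): gcd([38, 90, 60]) = 2
The new gcd after any change is gcd(2, new_value).
This can be at most 2.
Since 2 = old gcd 2, the gcd can only stay the same or decrease.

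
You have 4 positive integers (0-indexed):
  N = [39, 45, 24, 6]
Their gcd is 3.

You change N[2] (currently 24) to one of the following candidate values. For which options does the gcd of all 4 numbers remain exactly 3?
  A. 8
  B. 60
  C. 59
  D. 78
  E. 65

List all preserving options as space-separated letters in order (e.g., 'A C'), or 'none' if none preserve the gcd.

Old gcd = 3; gcd of others (without N[2]) = 3
New gcd for candidate v: gcd(3, v). Preserves old gcd iff gcd(3, v) = 3.
  Option A: v=8, gcd(3,8)=1 -> changes
  Option B: v=60, gcd(3,60)=3 -> preserves
  Option C: v=59, gcd(3,59)=1 -> changes
  Option D: v=78, gcd(3,78)=3 -> preserves
  Option E: v=65, gcd(3,65)=1 -> changes

Answer: B D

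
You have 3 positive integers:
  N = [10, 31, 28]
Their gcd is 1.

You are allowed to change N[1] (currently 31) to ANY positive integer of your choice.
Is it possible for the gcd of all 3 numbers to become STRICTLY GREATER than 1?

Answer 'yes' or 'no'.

Current gcd = 1
gcd of all OTHER numbers (without N[1]=31): gcd([10, 28]) = 2
The new gcd after any change is gcd(2, new_value).
This can be at most 2.
Since 2 > old gcd 1, the gcd CAN increase (e.g., set N[1] = 2).

Answer: yes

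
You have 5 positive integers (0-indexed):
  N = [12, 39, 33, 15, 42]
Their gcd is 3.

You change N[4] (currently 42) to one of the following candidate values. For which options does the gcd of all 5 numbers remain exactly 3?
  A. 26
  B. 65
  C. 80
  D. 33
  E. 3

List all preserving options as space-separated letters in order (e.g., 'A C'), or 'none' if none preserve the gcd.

Answer: D E

Derivation:
Old gcd = 3; gcd of others (without N[4]) = 3
New gcd for candidate v: gcd(3, v). Preserves old gcd iff gcd(3, v) = 3.
  Option A: v=26, gcd(3,26)=1 -> changes
  Option B: v=65, gcd(3,65)=1 -> changes
  Option C: v=80, gcd(3,80)=1 -> changes
  Option D: v=33, gcd(3,33)=3 -> preserves
  Option E: v=3, gcd(3,3)=3 -> preserves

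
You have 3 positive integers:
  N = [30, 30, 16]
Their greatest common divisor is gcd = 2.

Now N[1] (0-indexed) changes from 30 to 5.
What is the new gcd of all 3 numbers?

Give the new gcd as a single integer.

Answer: 1

Derivation:
Numbers: [30, 30, 16], gcd = 2
Change: index 1, 30 -> 5
gcd of the OTHER numbers (without index 1): gcd([30, 16]) = 2
New gcd = gcd(g_others, new_val) = gcd(2, 5) = 1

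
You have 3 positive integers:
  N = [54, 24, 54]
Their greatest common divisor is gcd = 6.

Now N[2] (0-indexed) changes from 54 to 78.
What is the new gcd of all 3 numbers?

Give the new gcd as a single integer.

Answer: 6

Derivation:
Numbers: [54, 24, 54], gcd = 6
Change: index 2, 54 -> 78
gcd of the OTHER numbers (without index 2): gcd([54, 24]) = 6
New gcd = gcd(g_others, new_val) = gcd(6, 78) = 6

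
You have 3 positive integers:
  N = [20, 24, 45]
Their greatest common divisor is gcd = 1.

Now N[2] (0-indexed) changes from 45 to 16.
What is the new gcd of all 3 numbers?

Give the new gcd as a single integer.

Answer: 4

Derivation:
Numbers: [20, 24, 45], gcd = 1
Change: index 2, 45 -> 16
gcd of the OTHER numbers (without index 2): gcd([20, 24]) = 4
New gcd = gcd(g_others, new_val) = gcd(4, 16) = 4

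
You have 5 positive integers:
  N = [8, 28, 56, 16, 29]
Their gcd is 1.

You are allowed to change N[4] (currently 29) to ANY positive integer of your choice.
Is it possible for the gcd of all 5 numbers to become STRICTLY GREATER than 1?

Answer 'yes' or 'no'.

Current gcd = 1
gcd of all OTHER numbers (without N[4]=29): gcd([8, 28, 56, 16]) = 4
The new gcd after any change is gcd(4, new_value).
This can be at most 4.
Since 4 > old gcd 1, the gcd CAN increase (e.g., set N[4] = 4).

Answer: yes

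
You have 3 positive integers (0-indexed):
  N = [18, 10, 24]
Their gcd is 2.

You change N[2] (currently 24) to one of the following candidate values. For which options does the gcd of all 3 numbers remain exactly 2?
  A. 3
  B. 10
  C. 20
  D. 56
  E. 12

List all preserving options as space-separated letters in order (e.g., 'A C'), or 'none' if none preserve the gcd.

Answer: B C D E

Derivation:
Old gcd = 2; gcd of others (without N[2]) = 2
New gcd for candidate v: gcd(2, v). Preserves old gcd iff gcd(2, v) = 2.
  Option A: v=3, gcd(2,3)=1 -> changes
  Option B: v=10, gcd(2,10)=2 -> preserves
  Option C: v=20, gcd(2,20)=2 -> preserves
  Option D: v=56, gcd(2,56)=2 -> preserves
  Option E: v=12, gcd(2,12)=2 -> preserves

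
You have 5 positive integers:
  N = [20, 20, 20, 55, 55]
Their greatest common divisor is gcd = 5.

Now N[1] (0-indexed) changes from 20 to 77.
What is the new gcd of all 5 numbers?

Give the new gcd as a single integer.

Answer: 1

Derivation:
Numbers: [20, 20, 20, 55, 55], gcd = 5
Change: index 1, 20 -> 77
gcd of the OTHER numbers (without index 1): gcd([20, 20, 55, 55]) = 5
New gcd = gcd(g_others, new_val) = gcd(5, 77) = 1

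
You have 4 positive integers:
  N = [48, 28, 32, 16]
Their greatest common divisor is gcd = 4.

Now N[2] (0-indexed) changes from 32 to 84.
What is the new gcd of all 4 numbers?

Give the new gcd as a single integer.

Answer: 4

Derivation:
Numbers: [48, 28, 32, 16], gcd = 4
Change: index 2, 32 -> 84
gcd of the OTHER numbers (without index 2): gcd([48, 28, 16]) = 4
New gcd = gcd(g_others, new_val) = gcd(4, 84) = 4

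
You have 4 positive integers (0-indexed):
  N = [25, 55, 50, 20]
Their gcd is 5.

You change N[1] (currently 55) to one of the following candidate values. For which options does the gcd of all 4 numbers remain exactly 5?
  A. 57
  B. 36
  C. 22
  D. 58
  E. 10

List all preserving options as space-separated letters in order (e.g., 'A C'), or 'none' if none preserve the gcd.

Answer: E

Derivation:
Old gcd = 5; gcd of others (without N[1]) = 5
New gcd for candidate v: gcd(5, v). Preserves old gcd iff gcd(5, v) = 5.
  Option A: v=57, gcd(5,57)=1 -> changes
  Option B: v=36, gcd(5,36)=1 -> changes
  Option C: v=22, gcd(5,22)=1 -> changes
  Option D: v=58, gcd(5,58)=1 -> changes
  Option E: v=10, gcd(5,10)=5 -> preserves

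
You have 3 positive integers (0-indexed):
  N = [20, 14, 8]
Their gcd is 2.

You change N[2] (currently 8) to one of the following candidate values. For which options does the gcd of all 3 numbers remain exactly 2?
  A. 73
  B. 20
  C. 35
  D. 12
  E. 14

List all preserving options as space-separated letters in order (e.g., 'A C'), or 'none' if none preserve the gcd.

Old gcd = 2; gcd of others (without N[2]) = 2
New gcd for candidate v: gcd(2, v). Preserves old gcd iff gcd(2, v) = 2.
  Option A: v=73, gcd(2,73)=1 -> changes
  Option B: v=20, gcd(2,20)=2 -> preserves
  Option C: v=35, gcd(2,35)=1 -> changes
  Option D: v=12, gcd(2,12)=2 -> preserves
  Option E: v=14, gcd(2,14)=2 -> preserves

Answer: B D E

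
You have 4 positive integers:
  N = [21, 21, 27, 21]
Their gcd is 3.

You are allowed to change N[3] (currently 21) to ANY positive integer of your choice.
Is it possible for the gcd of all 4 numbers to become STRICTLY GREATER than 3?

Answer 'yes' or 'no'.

Current gcd = 3
gcd of all OTHER numbers (without N[3]=21): gcd([21, 21, 27]) = 3
The new gcd after any change is gcd(3, new_value).
This can be at most 3.
Since 3 = old gcd 3, the gcd can only stay the same or decrease.

Answer: no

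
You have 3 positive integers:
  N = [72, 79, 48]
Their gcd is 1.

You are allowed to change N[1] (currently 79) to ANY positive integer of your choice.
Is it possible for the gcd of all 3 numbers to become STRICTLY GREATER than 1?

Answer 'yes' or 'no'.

Answer: yes

Derivation:
Current gcd = 1
gcd of all OTHER numbers (without N[1]=79): gcd([72, 48]) = 24
The new gcd after any change is gcd(24, new_value).
This can be at most 24.
Since 24 > old gcd 1, the gcd CAN increase (e.g., set N[1] = 24).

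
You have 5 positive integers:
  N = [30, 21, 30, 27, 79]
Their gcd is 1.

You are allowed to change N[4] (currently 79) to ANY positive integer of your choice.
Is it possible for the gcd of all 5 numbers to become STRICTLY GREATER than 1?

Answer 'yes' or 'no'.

Answer: yes

Derivation:
Current gcd = 1
gcd of all OTHER numbers (without N[4]=79): gcd([30, 21, 30, 27]) = 3
The new gcd after any change is gcd(3, new_value).
This can be at most 3.
Since 3 > old gcd 1, the gcd CAN increase (e.g., set N[4] = 3).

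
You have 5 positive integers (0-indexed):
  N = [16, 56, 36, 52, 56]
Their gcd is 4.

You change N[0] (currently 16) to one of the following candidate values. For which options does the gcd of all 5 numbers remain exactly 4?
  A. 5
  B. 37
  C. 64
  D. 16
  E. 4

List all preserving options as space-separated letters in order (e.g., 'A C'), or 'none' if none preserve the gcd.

Answer: C D E

Derivation:
Old gcd = 4; gcd of others (without N[0]) = 4
New gcd for candidate v: gcd(4, v). Preserves old gcd iff gcd(4, v) = 4.
  Option A: v=5, gcd(4,5)=1 -> changes
  Option B: v=37, gcd(4,37)=1 -> changes
  Option C: v=64, gcd(4,64)=4 -> preserves
  Option D: v=16, gcd(4,16)=4 -> preserves
  Option E: v=4, gcd(4,4)=4 -> preserves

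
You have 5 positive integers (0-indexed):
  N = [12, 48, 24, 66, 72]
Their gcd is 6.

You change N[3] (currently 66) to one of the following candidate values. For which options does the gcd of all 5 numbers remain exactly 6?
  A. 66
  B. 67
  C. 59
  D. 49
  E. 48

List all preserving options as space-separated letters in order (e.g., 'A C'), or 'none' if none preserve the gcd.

Answer: A

Derivation:
Old gcd = 6; gcd of others (without N[3]) = 12
New gcd for candidate v: gcd(12, v). Preserves old gcd iff gcd(12, v) = 6.
  Option A: v=66, gcd(12,66)=6 -> preserves
  Option B: v=67, gcd(12,67)=1 -> changes
  Option C: v=59, gcd(12,59)=1 -> changes
  Option D: v=49, gcd(12,49)=1 -> changes
  Option E: v=48, gcd(12,48)=12 -> changes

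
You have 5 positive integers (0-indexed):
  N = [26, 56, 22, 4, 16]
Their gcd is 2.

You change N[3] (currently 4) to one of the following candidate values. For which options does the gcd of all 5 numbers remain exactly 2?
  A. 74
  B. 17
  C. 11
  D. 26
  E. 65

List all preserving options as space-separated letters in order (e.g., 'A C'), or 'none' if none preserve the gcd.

Answer: A D

Derivation:
Old gcd = 2; gcd of others (without N[3]) = 2
New gcd for candidate v: gcd(2, v). Preserves old gcd iff gcd(2, v) = 2.
  Option A: v=74, gcd(2,74)=2 -> preserves
  Option B: v=17, gcd(2,17)=1 -> changes
  Option C: v=11, gcd(2,11)=1 -> changes
  Option D: v=26, gcd(2,26)=2 -> preserves
  Option E: v=65, gcd(2,65)=1 -> changes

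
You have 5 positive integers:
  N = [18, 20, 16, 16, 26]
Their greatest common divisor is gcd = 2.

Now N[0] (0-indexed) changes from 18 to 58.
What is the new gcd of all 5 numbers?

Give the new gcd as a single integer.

Numbers: [18, 20, 16, 16, 26], gcd = 2
Change: index 0, 18 -> 58
gcd of the OTHER numbers (without index 0): gcd([20, 16, 16, 26]) = 2
New gcd = gcd(g_others, new_val) = gcd(2, 58) = 2

Answer: 2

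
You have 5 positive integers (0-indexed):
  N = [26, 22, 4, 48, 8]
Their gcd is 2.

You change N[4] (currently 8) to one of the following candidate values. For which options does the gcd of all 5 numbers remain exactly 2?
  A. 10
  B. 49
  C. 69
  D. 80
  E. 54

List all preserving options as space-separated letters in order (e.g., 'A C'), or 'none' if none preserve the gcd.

Old gcd = 2; gcd of others (without N[4]) = 2
New gcd for candidate v: gcd(2, v). Preserves old gcd iff gcd(2, v) = 2.
  Option A: v=10, gcd(2,10)=2 -> preserves
  Option B: v=49, gcd(2,49)=1 -> changes
  Option C: v=69, gcd(2,69)=1 -> changes
  Option D: v=80, gcd(2,80)=2 -> preserves
  Option E: v=54, gcd(2,54)=2 -> preserves

Answer: A D E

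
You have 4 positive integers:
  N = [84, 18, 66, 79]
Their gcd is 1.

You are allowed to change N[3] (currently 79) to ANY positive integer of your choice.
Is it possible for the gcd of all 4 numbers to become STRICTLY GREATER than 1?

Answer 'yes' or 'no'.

Current gcd = 1
gcd of all OTHER numbers (without N[3]=79): gcd([84, 18, 66]) = 6
The new gcd after any change is gcd(6, new_value).
This can be at most 6.
Since 6 > old gcd 1, the gcd CAN increase (e.g., set N[3] = 6).

Answer: yes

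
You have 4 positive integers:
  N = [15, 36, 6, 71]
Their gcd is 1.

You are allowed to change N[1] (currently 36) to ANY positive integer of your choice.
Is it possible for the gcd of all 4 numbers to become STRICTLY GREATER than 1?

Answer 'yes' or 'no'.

Current gcd = 1
gcd of all OTHER numbers (without N[1]=36): gcd([15, 6, 71]) = 1
The new gcd after any change is gcd(1, new_value).
This can be at most 1.
Since 1 = old gcd 1, the gcd can only stay the same or decrease.

Answer: no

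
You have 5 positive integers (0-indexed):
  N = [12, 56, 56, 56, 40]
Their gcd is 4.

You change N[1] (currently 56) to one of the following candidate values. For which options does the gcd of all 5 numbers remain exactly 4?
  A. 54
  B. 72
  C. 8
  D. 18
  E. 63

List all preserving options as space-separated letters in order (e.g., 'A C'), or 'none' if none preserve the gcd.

Old gcd = 4; gcd of others (without N[1]) = 4
New gcd for candidate v: gcd(4, v). Preserves old gcd iff gcd(4, v) = 4.
  Option A: v=54, gcd(4,54)=2 -> changes
  Option B: v=72, gcd(4,72)=4 -> preserves
  Option C: v=8, gcd(4,8)=4 -> preserves
  Option D: v=18, gcd(4,18)=2 -> changes
  Option E: v=63, gcd(4,63)=1 -> changes

Answer: B C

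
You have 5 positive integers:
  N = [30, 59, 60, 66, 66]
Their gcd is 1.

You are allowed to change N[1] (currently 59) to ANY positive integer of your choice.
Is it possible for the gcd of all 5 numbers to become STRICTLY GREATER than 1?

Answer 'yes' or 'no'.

Answer: yes

Derivation:
Current gcd = 1
gcd of all OTHER numbers (without N[1]=59): gcd([30, 60, 66, 66]) = 6
The new gcd after any change is gcd(6, new_value).
This can be at most 6.
Since 6 > old gcd 1, the gcd CAN increase (e.g., set N[1] = 6).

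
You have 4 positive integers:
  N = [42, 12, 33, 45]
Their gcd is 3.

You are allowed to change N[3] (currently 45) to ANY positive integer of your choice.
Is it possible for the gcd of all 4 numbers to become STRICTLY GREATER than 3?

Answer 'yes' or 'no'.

Answer: no

Derivation:
Current gcd = 3
gcd of all OTHER numbers (without N[3]=45): gcd([42, 12, 33]) = 3
The new gcd after any change is gcd(3, new_value).
This can be at most 3.
Since 3 = old gcd 3, the gcd can only stay the same or decrease.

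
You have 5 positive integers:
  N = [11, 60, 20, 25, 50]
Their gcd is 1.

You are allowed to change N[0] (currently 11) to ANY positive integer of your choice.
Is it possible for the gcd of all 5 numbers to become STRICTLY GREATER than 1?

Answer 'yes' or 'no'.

Answer: yes

Derivation:
Current gcd = 1
gcd of all OTHER numbers (without N[0]=11): gcd([60, 20, 25, 50]) = 5
The new gcd after any change is gcd(5, new_value).
This can be at most 5.
Since 5 > old gcd 1, the gcd CAN increase (e.g., set N[0] = 5).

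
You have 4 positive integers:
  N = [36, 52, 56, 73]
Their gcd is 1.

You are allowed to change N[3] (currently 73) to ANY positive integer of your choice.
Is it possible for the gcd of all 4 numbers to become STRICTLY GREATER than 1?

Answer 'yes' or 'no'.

Current gcd = 1
gcd of all OTHER numbers (without N[3]=73): gcd([36, 52, 56]) = 4
The new gcd after any change is gcd(4, new_value).
This can be at most 4.
Since 4 > old gcd 1, the gcd CAN increase (e.g., set N[3] = 4).

Answer: yes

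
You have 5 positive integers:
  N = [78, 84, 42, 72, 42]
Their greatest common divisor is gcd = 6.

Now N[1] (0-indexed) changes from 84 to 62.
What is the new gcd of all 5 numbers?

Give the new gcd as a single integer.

Numbers: [78, 84, 42, 72, 42], gcd = 6
Change: index 1, 84 -> 62
gcd of the OTHER numbers (without index 1): gcd([78, 42, 72, 42]) = 6
New gcd = gcd(g_others, new_val) = gcd(6, 62) = 2

Answer: 2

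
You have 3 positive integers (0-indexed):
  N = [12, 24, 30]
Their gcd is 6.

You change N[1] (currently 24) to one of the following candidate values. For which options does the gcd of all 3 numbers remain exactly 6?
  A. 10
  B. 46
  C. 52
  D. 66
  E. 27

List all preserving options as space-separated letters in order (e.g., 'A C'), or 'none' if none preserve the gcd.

Answer: D

Derivation:
Old gcd = 6; gcd of others (without N[1]) = 6
New gcd for candidate v: gcd(6, v). Preserves old gcd iff gcd(6, v) = 6.
  Option A: v=10, gcd(6,10)=2 -> changes
  Option B: v=46, gcd(6,46)=2 -> changes
  Option C: v=52, gcd(6,52)=2 -> changes
  Option D: v=66, gcd(6,66)=6 -> preserves
  Option E: v=27, gcd(6,27)=3 -> changes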